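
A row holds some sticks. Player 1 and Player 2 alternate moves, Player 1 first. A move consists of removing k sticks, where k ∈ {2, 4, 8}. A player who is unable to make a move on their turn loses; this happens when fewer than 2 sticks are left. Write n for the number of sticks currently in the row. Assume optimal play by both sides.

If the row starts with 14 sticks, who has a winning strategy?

Work bottom-up. With no move the player to move loses. Otherwise the position is W if at least one move leads to an L position for the opponent, and L if every move leads to a W.
n=0: no move → L
n=1: no move → L
n=2: reaches L-position 0 → W
n=3: reaches L-position 1 → W
n=4: reaches L-position 0 → W
n=5: reaches L-position 1 → W
n=6: only reaches 4(W), 2(W), all W → L
n=7: only reaches 5(W), 3(W), all W → L
n=8: reaches L-position 6 → W
n=9: reaches L-position 7 → W
n=10: reaches L-position 6 → W
n=11: reaches L-position 7 → W
n=12: only reaches 10(W), 8(W), 4(W), all W → L
n=13: only reaches 11(W), 9(W), 5(W), all W → L
n=14: reaches L-position 12 → W
The starting position 14 is W: Player 1 should remove 2, leaving 12, handing over an L position.

Player 1 wins.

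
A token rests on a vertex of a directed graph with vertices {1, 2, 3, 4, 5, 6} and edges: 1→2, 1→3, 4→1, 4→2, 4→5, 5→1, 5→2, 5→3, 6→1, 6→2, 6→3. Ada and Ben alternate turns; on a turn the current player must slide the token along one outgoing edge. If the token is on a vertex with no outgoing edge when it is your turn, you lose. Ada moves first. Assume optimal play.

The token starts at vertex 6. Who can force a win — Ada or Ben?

Label each position W (a win for the player to move) or L (a loss). A position with no legal move is L; any other position is W exactly when some move reaches an L, and L when every move reaches a W.
Every edge goes from a vertex to one that appears earlier in the order 2, 3, 1, 5, 4, 6, so processing vertices in that order labels each vertex after all of its successors.
2: no outgoing edge → L
3: no outgoing edge → L
1: W (go to 3, an L position)
5: W (go to 3, an L position)
4: W (go to 2, an L position)
6: W (go to 3, an L position)
From 6 Ada can move to 3, reaching an L position.

Ada wins.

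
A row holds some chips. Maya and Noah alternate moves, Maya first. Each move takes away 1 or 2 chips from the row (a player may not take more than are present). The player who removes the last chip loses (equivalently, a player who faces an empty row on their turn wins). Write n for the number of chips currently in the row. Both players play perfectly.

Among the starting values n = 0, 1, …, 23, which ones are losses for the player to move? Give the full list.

1, 4, 7, 10, 13, 16, 19, 22

Classify positions by backward induction: terminal positions (no move available) are W. From any other position, the mover wins iff some move reaches an L.
n=0: no move; the opponent has just taken the last chip and therefore loses → W
n=1: →0(W) only, which is W, so L
n=2: →1(L), so W
n=3: →1(L), so W
n=4: →3(W), 2(W) — all W, so L
n=5: →4(L), so W
n=6: →4(L), so W
n=7: →6(W), 5(W) — all W, so L
n=8: →7(L), so W
n=9: →7(L), so W
n=10: →9(W), 8(W) — all W, so L
n=11: →10(L), so W
n=12: →10(L), so W
n=13: →12(W), 11(W) — all W, so L
n=14: →13(L), so W
n=15: →13(L), so W
n=16: →15(W), 14(W) — all W, so L
n=17: →16(L), so W
n=18: →16(L), so W
n=19: →18(W), 17(W) — all W, so L
n=20: →19(L), so W
n=21: →19(L), so W
n=22: →21(W), 20(W) — all W, so L
n=23: →22(L), so W
Reading off the rows marked L gives the requested list; there are 8 such values of n.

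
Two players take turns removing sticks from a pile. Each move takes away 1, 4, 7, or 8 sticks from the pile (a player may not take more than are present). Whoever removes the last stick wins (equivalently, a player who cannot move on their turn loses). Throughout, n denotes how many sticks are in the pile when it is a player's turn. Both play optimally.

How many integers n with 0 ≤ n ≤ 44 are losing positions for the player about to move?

Positions with no move are L. A position that does have a move is losing for the player to move precisely when every available move leads to a winning position for the opponent. Fill in the labels:
n=0: no move → L
n=1: →0(L), so W
n=2: →1(W) only, which is W, so L
n=3: →2(L), so W
n=4: →0(L), so W
n=5: →4(W), 1(W) — all W, so L
n=6: →5(L), so W
n=7: →0(L), so W
n=8: →0(L), so W
n=9: →5(L), so W
n=10: →2(L), so W
n=11: →10(W), 7(W), 4(W), 3(W) — all W, so L
n=12: →11(L), so W
n=13: →5(L), so W
n=14: →13(W), 10(W), 7(W), 6(W) — all W, so L
n=15: →14(L), so W
n=16: →15(W), 12(W), 9(W), 8(W) — all W, so L
n=17: →16(L), so W
n=18: →14(L), so W
n=19: →11(L), so W
n=20: →16(L), so W
n=21: →14(L), so W
n=22: →14(L), so W
n=23: →16(L), so W
n=24: →16(L), so W
n=25: →24(W), 21(W), 18(W), 17(W) — all W, so L
n=26: →25(L), so W
n=27: →26(W), 23(W), 20(W), 19(W) — all W, so L
n=28: →27(L), so W
n=29: →25(L), so W
n=30: →29(W), 26(W), 23(W), 22(W) — all W, so L
n=31: →30(L), so W
n=32: →25(L), so W
n=33: →25(L), so W
n=34: →30(L), so W
n=35: →27(L), so W
n=36: →35(W), 32(W), 29(W), 28(W) — all W, so L
n=37: →36(L), so W
n=38: →30(L), so W
n=39: →38(W), 35(W), 32(W), 31(W) — all W, so L
n=40: →39(L), so W
n=41: →40(W), 37(W), 34(W), 33(W) — all W, so L
n=42: →41(L), so W
n=43: →39(L), so W
n=44: →36(L), so W
L entries with 0 ≤ n ≤ 44: n = 0, 2, 5, 11, 14, 16, 25, 27, 30, 36, 39, 41; that makes 12.

12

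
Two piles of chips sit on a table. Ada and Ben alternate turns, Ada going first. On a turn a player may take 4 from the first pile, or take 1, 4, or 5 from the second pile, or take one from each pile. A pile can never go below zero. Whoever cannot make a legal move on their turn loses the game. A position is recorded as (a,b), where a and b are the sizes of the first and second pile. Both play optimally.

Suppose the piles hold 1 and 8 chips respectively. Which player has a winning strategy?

Positions with no move are L. A position that does have a move is losing for the player to move precisely when every available move leads to a winning position for the opponent. Fill in the labels:
No move ever increases a pile, so every position that can arise here has a ≤ 1 and b ≤ 8; it is enough to label the cells with 0 ≤ a ≤ 1 and 0 ≤ b ≤ 8.
Every move lowers a or b (never raises either), so fill the grid row by row in increasing a, and left to right within a row: each cell's successors are then already labelled.
      b=0  b=1  b=2  b=3  b=4  b=5  b=6  b=7  b=8
a=0:    L    W    L    W    W    W    W    W    L
a=1:    L    W    L    W    W    W    W    W    L
Cells with no legal move (terminal, hence L): (0,0), (1,0).
The remaining L cells, each justified by listing all of its moves:
(0,2): L (sole option (0,1)(W) is W)
(0,8): L (options (0,7)(W), (0,4)(W), (0,3)(W) are all W)
(1,2): L (options (1,1)(W), (0,1)(W) are all W)
(1,8): L (options (1,7)(W), (1,4)(W), (1,3)(W), (0,7)(W) are all W)
Every other cell has at least one move into one of the L cells above, so it is W.
Every move from (1,8) reaches a W position, so the mover loses.

Ben wins.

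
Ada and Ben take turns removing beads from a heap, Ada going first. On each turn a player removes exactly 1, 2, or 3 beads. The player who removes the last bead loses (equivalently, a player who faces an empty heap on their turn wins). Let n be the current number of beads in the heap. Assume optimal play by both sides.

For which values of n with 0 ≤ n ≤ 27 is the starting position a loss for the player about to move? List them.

1, 5, 9, 13, 17, 21, 25

Classify positions by backward induction: terminal positions (no move available) are W. From any other position, the mover wins iff some move reaches an L.
n=0: no move; the opponent has just taken the last bead and therefore loses → W
n=1: L (sole option 0(W) is W)
n=2: W (go to 1, an L position)
n=3: W (go to 1, an L position)
n=4: W (go to 1, an L position)
n=5: L (options 4(W), 3(W), 2(W) are all W)
n=6: W (go to 5, an L position)
n=7: W (go to 5, an L position)
n=8: W (go to 5, an L position)
n=9: L (options 8(W), 7(W), 6(W) are all W)
n=10: W (go to 9, an L position)
n=11: W (go to 9, an L position)
n=12: W (go to 9, an L position)
n=13: L (options 12(W), 11(W), 10(W) are all W)
n=14: W (go to 13, an L position)
n=15: W (go to 13, an L position)
n=16: W (go to 13, an L position)
n=17: L (options 16(W), 15(W), 14(W) are all W)
n=18: W (go to 17, an L position)
n=19: W (go to 17, an L position)
n=20: W (go to 17, an L position)
n=21: L (options 20(W), 19(W), 18(W) are all W)
n=22: W (go to 21, an L position)
n=23: W (go to 21, an L position)
n=24: W (go to 21, an L position)
n=25: L (options 24(W), 23(W), 22(W) are all W)
n=26: W (go to 25, an L position)
n=27: W (go to 25, an L position)
Reading off the rows marked L gives the requested list; there are 7 such values of n.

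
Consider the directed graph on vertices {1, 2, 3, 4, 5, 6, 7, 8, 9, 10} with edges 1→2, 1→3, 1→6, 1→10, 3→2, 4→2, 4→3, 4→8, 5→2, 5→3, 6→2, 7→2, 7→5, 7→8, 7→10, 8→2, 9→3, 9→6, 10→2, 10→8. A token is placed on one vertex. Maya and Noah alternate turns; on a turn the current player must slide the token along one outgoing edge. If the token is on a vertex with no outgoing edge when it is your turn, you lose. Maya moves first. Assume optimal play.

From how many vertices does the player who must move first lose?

2

Label each position W (a win for the player to move) or L (a loss). A position with no legal move is L; any other position is W exactly when some move reaches an L, and L when every move reaches a W.
Every edge goes from a vertex to one that appears earlier in the order 2, 3, 5, 8, 6, 4, 10, 7, 9, 1, so processing vertices in that order labels each vertex after all of its successors.
2: no outgoing edge → L
3: →2(L), so W
5: →2(L), so W
8: →2(L), so W
6: →2(L), so W
4: →2(L), so W
10: →2(L), so W
7: →2(L), so W
9: →6(W), 3(W) — all W, so L
1: →2(L), so W
The L vertices are 2, 9; that is 2 in all.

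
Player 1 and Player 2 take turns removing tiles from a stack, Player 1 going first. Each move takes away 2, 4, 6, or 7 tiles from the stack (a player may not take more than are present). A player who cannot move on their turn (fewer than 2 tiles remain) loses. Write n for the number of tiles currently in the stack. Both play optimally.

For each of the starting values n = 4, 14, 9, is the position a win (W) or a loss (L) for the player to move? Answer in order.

Positions with no move are L. A position that does have a move is losing for the player to move precisely when every available move leads to a winning position for the opponent. Fill in the labels:
n=0: no move → L
n=1: no move → L
n=2: reaches L-position 0 → W
n=3: reaches L-position 1 → W
n=4: reaches L-position 0 → W
n=5: reaches L-position 1 → W
n=6: reaches L-position 0 → W
n=7: reaches L-position 1 → W
n=8: reaches L-position 1 → W
n=9: only reaches 7(W), 5(W), 3(W), 2(W), all W → L
n=10: only reaches 8(W), 6(W), 4(W), 3(W), all W → L
n=11: reaches L-position 9 → W
n=12: reaches L-position 10 → W
n=13: reaches L-position 9 → W
n=14: reaches L-position 10 → W

4: W, 14: W, 9: L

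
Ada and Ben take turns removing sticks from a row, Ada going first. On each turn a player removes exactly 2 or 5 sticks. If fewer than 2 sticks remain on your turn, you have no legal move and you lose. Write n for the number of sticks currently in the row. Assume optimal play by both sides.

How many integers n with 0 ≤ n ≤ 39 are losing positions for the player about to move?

18

Compute win/loss labels from the base case upward. A position with no move is L. Any other position is W if it can reach an L in one move, else L.
n=0: no move → L
n=1: no move → L
n=2: →0(L), so W
n=3: →1(L), so W
n=4: →2(W) only, which is W, so L
n=5: →0(L), so W
n=6: →4(L), so W
n=7: →5(W), 2(W) — all W, so L
n=8: →6(W), 3(W) — all W, so L
n=9: →7(L), so W
n=10: →8(L), so W
n=11: →9(W), 6(W) — all W, so L
n=12: →7(L), so W
n=13: →11(L), so W
n=14: →12(W), 9(W) — all W, so L
n=15: →13(W), 10(W) — all W, so L
n=16: →14(L), so W
n=17: →15(L), so W
n=18: →16(W), 13(W) — all W, so L
n=19: →14(L), so W
n=20: →18(L), so W
n=21: →19(W), 16(W) — all W, so L
n=22: →20(W), 17(W) — all W, so L
n=23: →21(L), so W
n=24: →22(L), so W
n=25: →23(W), 20(W) — all W, so L
n=26: →21(L), so W
n=27: →25(L), so W
n=28: →26(W), 23(W) — all W, so L
n=29: →27(W), 24(W) — all W, so L
n=30: →28(L), so W
n=31: →29(L), so W
n=32: →30(W), 27(W) — all W, so L
n=33: →28(L), so W
n=34: →32(L), so W
n=35: →33(W), 30(W) — all W, so L
n=36: →34(W), 31(W) — all W, so L
n=37: →35(L), so W
n=38: →36(L), so W
n=39: →37(W), 34(W) — all W, so L
L entries with 0 ≤ n ≤ 39: n = 0, 1, 4, 7, 8, 11, 14, 15, 18, 21, 22, 25, 28, 29, 32, 35, 36, 39; that makes 18.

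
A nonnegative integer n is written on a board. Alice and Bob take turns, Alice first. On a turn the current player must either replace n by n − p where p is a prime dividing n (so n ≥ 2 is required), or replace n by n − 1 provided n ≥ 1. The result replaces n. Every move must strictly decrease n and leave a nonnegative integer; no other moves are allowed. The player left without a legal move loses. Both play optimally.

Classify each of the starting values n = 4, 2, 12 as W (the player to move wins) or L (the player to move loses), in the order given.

Compute win/loss labels from the base case upward. A position with no move is L. Any other position is W if it can reach an L in one move, else L.
n=0: no move → L
n=1: can move to 0, which is L ⇒ W
n=2: can move to 0, which is L ⇒ W
n=3: can move to 0, which is L ⇒ W
n=4: moves to 2(W), 3(W); every one is W ⇒ L
n=5: can move to 0, which is L ⇒ W
n=6: can move to 4, which is L ⇒ W
n=7: can move to 0, which is L ⇒ W
n=8: moves to 6(W), 7(W); every one is W ⇒ L
n=9: can move to 8, which is L ⇒ W
n=10: can move to 8, which is L ⇒ W
n=11: can move to 0, which is L ⇒ W
n=12: moves to 9(W), 10(W), 11(W); every one is W ⇒ L

4: L, 2: W, 12: L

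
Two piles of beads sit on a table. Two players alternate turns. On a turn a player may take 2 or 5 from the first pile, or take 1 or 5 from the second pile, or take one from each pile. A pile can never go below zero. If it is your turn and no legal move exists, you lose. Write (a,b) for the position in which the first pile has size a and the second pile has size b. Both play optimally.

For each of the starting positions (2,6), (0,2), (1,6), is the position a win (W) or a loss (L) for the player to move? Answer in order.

(2,6): W, (0,2): L, (1,6): L

Compute win/loss labels from the base case upward. A position with no move is L. Any other position is W if it can reach an L in one move, else L.
No move ever increases a pile, so every position that can arise here has a ≤ 2 and b ≤ 6; it is enough to label the cells with 0 ≤ a ≤ 2 and 0 ≤ b ≤ 6.
Every move lowers a or b (never raises either), so fill the grid row by row in increasing a, and left to right within a row: each cell's successors are then already labelled.
      b=0  b=1  b=2  b=3  b=4  b=5  b=6
a=0:    L    W    L    W    L    W    L
a=1:    L    W    L    W    L    W    L
a=2:    W    W    W    W    W    W    W
Cells with no legal move (terminal, hence L): (0,0), (1,0).
The remaining L cells, each justified by listing all of its moves:
(0,2): the only move is to (0,1)(W), a W ⇒ L
(0,4): the only move is to (0,3)(W), a W ⇒ L
(0,6): moves to (0,5)(W), (0,1)(W); every one is W ⇒ L
(1,2): moves to (1,1)(W), (0,1)(W); every one is W ⇒ L
(1,4): moves to (1,3)(W), (0,3)(W); every one is W ⇒ L
(1,6): moves to (1,5)(W), (1,1)(W), (0,5)(W); every one is W ⇒ L
Every other cell has at least one move into one of the L cells above, so it is W.
(2,6): the move to (0,6) reaches an L cell, so W
(0,2): one of the L cells justified above, so L
(1,6): one of the L cells justified above, so L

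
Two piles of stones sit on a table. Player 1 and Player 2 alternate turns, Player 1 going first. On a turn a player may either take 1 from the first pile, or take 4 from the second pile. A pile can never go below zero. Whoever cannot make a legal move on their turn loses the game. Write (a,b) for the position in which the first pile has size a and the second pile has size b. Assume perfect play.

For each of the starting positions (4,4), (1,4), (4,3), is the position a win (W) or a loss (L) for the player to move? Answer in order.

(4,4): W, (1,4): L, (4,3): L

Compute win/loss labels from the base case upward. A position with no move is L. Any other position is W if it can reach an L in one move, else L.
No move ever increases a pile, so every position that can arise here has a ≤ 4 and b ≤ 4; it is enough to label the cells with 0 ≤ a ≤ 4 and 0 ≤ b ≤ 4.
Every move lowers a or b (never raises either), so fill the grid row by row in increasing a, and left to right within a row: each cell's successors are then already labelled.
      b=0  b=1  b=2  b=3  b=4
a=0:    L    L    L    L    W
a=1:    W    W    W    W    L
a=2:    L    L    L    L    W
a=3:    W    W    W    W    L
a=4:    L    L    L    L    W
Cells with no legal move (terminal, hence L): (0,0), (0,1), (0,2), (0,3).
The remaining L cells, each justified by listing all of its moves:
(1,4): L (options (0,4)(W), (1,0)(W) are all W)
(2,0): L (sole option (1,0)(W) is W)
(2,1): L (sole option (1,1)(W) is W)
(2,2): L (sole option (1,2)(W) is W)
(2,3): L (sole option (1,3)(W) is W)
(3,4): L (options (2,4)(W), (3,0)(W) are all W)
(4,0): L (sole option (3,0)(W) is W)
(4,1): L (sole option (3,1)(W) is W)
(4,2): L (sole option (3,2)(W) is W)
(4,3): L (sole option (3,3)(W) is W)
Every other cell has at least one move into one of the L cells above, so it is W.
(4,4): the move to (3,4) reaches an L cell, so W
(1,4): one of the L cells justified above, so L
(4,3): one of the L cells justified above, so L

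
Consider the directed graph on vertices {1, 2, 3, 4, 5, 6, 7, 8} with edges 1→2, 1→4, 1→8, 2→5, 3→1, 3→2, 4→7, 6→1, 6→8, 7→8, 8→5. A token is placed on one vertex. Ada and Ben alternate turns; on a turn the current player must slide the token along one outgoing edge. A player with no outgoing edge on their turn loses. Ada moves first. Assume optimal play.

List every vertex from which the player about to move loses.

1, 5, 7

Compute win/loss labels from the base case upward. A position with no move is L. Any other position is W if it can reach an L in one move, else L.
Every edge goes from a vertex to one that appears earlier in the order 5, 8, 7, 4, 2, 1, 3, 6, so processing vertices in that order labels each vertex after all of its successors.
5: no outgoing edge → L
8: reaches L-position 5 → W
7: only reaches 8(W), which is W → L
4: reaches L-position 7 → W
2: reaches L-position 5 → W
1: only reaches 2(W), 4(W), 8(W), all W → L
3: reaches L-position 1 → W
6: reaches L-position 1 → W
Reading off the rows marked L gives the requested list; there are 3 such vertices.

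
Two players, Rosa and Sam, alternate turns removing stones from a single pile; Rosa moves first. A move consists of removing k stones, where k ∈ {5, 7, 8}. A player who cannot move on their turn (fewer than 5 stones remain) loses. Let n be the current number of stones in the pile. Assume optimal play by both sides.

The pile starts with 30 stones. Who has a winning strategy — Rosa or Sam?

Use the standard recursion: the mover loses at a terminal position; elsewhere, the mover wins exactly when some move hands the opponent an L position.
n=0: no move → L
n=1: no move → L
n=2: no move → L
n=3: no move → L
n=4: no move → L
n=5: W (go to 0, an L position)
n=6: W (go to 1, an L position)
n=7: W (go to 2, an L position)
n=8: W (go to 3, an L position)
n=9: W (go to 4, an L position)
n=10: W (go to 3, an L position)
n=11: W (go to 4, an L position)
n=12: W (go to 4, an L position)
n=13: L (options 8(W), 6(W), 5(W) are all W)
n=14: L (options 9(W), 7(W), 6(W) are all W)
n=15: L (options 10(W), 8(W), 7(W) are all W)
n=16: L (options 11(W), 9(W), 8(W) are all W)
n=17: L (options 12(W), 10(W), 9(W) are all W)
n=18: W (go to 13, an L position)
n=19: W (go to 14, an L position)
n=20: W (go to 15, an L position)
n=21: W (go to 16, an L position)
n=22: W (go to 17, an L position)
n=23: W (go to 16, an L position)
n=24: W (go to 17, an L position)
n=25: W (go to 17, an L position)
n=26: L (options 21(W), 19(W), 18(W) are all W)
n=27: L (options 22(W), 20(W), 19(W) are all W)
n=28: L (options 23(W), 21(W), 20(W) are all W)
n=29: L (options 24(W), 22(W), 21(W) are all W)
n=30: L (options 25(W), 23(W), 22(W) are all W)
The starting position 30 is L: whatever Rosa does, the opponent receives a W position.

Sam wins.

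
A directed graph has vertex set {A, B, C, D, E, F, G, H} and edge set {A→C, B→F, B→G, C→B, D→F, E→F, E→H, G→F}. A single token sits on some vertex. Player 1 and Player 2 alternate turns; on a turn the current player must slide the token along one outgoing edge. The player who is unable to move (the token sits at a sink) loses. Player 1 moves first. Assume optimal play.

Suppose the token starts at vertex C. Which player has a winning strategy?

Player 2 wins.

Use the standard recursion: the mover loses at a terminal position; elsewhere, the mover wins exactly when some move hands the opponent an L position.
Every edge goes from a vertex to one that appears earlier in the order H, F, G, B, D, C, E, A, so processing vertices in that order labels each vertex after all of its successors.
H: no outgoing edge → L
F: no outgoing edge → L
G: can move to F, which is L ⇒ W
B: can move to F, which is L ⇒ W
D: can move to F, which is L ⇒ W
C: the only move is to B(W), a W ⇒ L
E: can move to F, which is L ⇒ W
A: can move to C, which is L ⇒ W
Every move from C reaches a W position, so the mover loses.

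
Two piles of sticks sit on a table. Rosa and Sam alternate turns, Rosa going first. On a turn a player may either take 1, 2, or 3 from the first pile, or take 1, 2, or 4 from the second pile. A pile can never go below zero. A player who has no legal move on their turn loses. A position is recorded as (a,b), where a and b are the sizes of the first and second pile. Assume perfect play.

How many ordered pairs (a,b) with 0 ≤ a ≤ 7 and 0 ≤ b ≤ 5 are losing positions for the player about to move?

12

Compute win/loss labels from the base case upward. A position with no move is L. Any other position is W if it can reach an L in one move, else L.
Every move lowers a or b (never raises either), so fill the grid row by row in increasing a, and left to right within a row: each cell's successors are then already labelled.
      b=0  b=1  b=2  b=3  b=4  b=5
a=0:    L    W    W    L    W    W
a=1:    W    L    W    W    L    W
a=2:    W    W    L    W    W    L
a=3:    W    W    W    W    W    W
a=4:    L    W    W    L    W    W
a=5:    W    L    W    W    L    W
a=6:    W    W    L    W    W    L
a=7:    W    W    W    W    W    W
Cells with no legal move (terminal, hence L): (0,0).
The remaining L cells, each justified by listing all of its moves:
(0,3): →(0,2)(W), (0,1)(W) — all W, so L
(1,1): →(0,1)(W), (1,0)(W) — all W, so L
(1,4): →(0,4)(W), (1,3)(W), (1,2)(W), (1,0)(W) — all W, so L
(2,2): →(1,2)(W), (0,2)(W), (2,1)(W), (2,0)(W) — all W, so L
(2,5): →(1,5)(W), (0,5)(W), (2,4)(W), (2,3)(W), (2,1)(W) — all W, so L
(4,0): →(3,0)(W), (2,0)(W), (1,0)(W) — all W, so L
(4,3): →(3,3)(W), (2,3)(W), (1,3)(W), (4,2)(W), (4,1)(W) — all W, so L
(5,1): →(4,1)(W), (3,1)(W), (2,1)(W), (5,0)(W) — all W, so L
(5,4): →(4,4)(W), (3,4)(W), (2,4)(W), (5,3)(W), (5,2)(W), (5,0)(W) — all W, so L
(6,2): →(5,2)(W), (4,2)(W), (3,2)(W), (6,1)(W), (6,0)(W) — all W, so L
(6,5): →(5,5)(W), (4,5)(W), (3,5)(W), (6,4)(W), (6,3)(W), (6,1)(W) — all W, so L
Every other cell has at least one move into one of the L cells above, so it is W.
L cells per row: a=0: 2, a=1: 2, a=2: 2, a=3: 0, a=4: 2, a=5: 2, a=6: 2, a=7: 0; total 12.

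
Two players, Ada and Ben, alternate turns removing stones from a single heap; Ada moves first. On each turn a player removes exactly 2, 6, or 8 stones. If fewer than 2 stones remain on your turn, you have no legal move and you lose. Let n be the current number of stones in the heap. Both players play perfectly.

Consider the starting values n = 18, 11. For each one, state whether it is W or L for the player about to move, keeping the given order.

18: L, 11: W

Build the W/L table. Terminal = L. A non-terminal position is W if it has a move to some L; otherwise it is L.
n=0: no move → L
n=1: no move → L
n=2: can move to 0, which is L ⇒ W
n=3: can move to 1, which is L ⇒ W
n=4: the only move is to 2(W), a W ⇒ L
n=5: the only move is to 3(W), a W ⇒ L
n=6: can move to 4, which is L ⇒ W
n=7: can move to 5, which is L ⇒ W
n=8: can move to 0, which is L ⇒ W
n=9: can move to 1, which is L ⇒ W
n=10: can move to 4, which is L ⇒ W
n=11: can move to 5, which is L ⇒ W
n=12: can move to 4, which is L ⇒ W
n=13: can move to 5, which is L ⇒ W
n=14: moves to 12(W), 8(W), 6(W); every one is W ⇒ L
n=15: moves to 13(W), 9(W), 7(W); every one is W ⇒ L
n=16: can move to 14, which is L ⇒ W
n=17: can move to 15, which is L ⇒ W
n=18: moves to 16(W), 12(W), 10(W); every one is W ⇒ L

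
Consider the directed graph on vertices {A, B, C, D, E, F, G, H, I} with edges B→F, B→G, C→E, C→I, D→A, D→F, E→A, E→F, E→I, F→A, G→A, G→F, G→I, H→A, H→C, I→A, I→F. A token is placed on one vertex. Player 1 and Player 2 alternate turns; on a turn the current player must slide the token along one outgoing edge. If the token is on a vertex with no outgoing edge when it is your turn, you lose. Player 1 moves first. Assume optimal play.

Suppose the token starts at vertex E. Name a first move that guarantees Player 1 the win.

Move to A.

Work bottom-up. With no move the player to move loses. Otherwise the position is W if at least one move leads to an L position for the opponent, and L if every move leads to a W.
Every edge goes from a vertex to one that appears earlier in the order A, F, I, E, G, B, C, D, H, so processing vertices in that order labels each vertex after all of its successors.
A: no outgoing edge → L
F: W (go to A, an L position)
I: W (go to A, an L position)
E: W (go to A, an L position)
G: W (go to A, an L position)
B: L (options G(W), F(W) are all W)
C: L (options E(W), I(W) are all W)
D: W (go to A, an L position)
H: W (go to C, an L position)
From E, the L positions reachable in one move are: A.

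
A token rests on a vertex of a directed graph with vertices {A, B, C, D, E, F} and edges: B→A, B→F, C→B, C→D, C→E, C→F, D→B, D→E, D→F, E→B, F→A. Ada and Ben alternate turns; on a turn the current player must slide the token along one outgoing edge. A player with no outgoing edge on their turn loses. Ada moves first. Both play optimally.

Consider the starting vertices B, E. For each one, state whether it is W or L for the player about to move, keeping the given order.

Label each position W (a win for the player to move) or L (a loss). A position with no legal move is L; any other position is W exactly when some move reaches an L, and L when every move reaches a W.
Every edge goes from a vertex to one that appears earlier in the order A, F, B, E, D, C, so processing vertices in that order labels each vertex after all of its successors.
A: no outgoing edge → L
F: W (go to A, an L position)
B: W (go to A, an L position)
E: L (sole option B(W) is W)
D: W (go to E, an L position)
C: W (go to E, an L position)

B: W, E: L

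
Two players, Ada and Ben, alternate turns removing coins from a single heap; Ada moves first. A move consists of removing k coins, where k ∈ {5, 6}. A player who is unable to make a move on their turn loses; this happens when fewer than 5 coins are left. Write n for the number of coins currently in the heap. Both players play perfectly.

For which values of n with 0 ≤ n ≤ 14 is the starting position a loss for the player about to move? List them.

Use the standard recursion: the mover loses at a terminal position; elsewhere, the mover wins exactly when some move hands the opponent an L position.
n=0: no move → L
n=1: no move → L
n=2: no move → L
n=3: no move → L
n=4: no move → L
n=5: →0(L), so W
n=6: →1(L), so W
n=7: →2(L), so W
n=8: →3(L), so W
n=9: →4(L), so W
n=10: →4(L), so W
n=11: →6(W), 5(W) — all W, so L
n=12: →7(W), 6(W) — all W, so L
n=13: →8(W), 7(W) — all W, so L
n=14: →9(W), 8(W) — all W, so L
Reading off the rows marked L gives the requested list; there are 9 such values of n.

0, 1, 2, 3, 4, 11, 12, 13, 14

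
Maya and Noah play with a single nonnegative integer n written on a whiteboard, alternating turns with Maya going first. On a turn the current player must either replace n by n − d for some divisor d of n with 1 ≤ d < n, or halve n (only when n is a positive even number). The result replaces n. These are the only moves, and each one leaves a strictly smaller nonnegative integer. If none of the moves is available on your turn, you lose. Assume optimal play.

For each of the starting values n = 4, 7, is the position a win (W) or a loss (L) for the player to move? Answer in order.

Label each position W (a win for the player to move) or L (a loss). A position with no legal move is L; any other position is W exactly when some move reaches an L, and L when every move reaches a W.
n=0: no move → L
n=1: no move → L
n=2: can move to 1, which is L ⇒ W
n=3: the only move is to 2(W), a W ⇒ L
n=4: can move to 3, which is L ⇒ W
n=5: the only move is to 4(W), a W ⇒ L
n=6: can move to 3, which is L ⇒ W
n=7: the only move is to 6(W), a W ⇒ L

4: W, 7: L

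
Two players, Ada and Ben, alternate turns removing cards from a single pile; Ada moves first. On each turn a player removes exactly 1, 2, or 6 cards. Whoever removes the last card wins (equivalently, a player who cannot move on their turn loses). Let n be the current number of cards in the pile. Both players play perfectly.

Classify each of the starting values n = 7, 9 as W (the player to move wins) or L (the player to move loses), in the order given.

7: L, 9: W

Label each position W (a win for the player to move) or L (a loss). A position with no legal move is L; any other position is W exactly when some move reaches an L, and L when every move reaches a W.
n=0: no move → L
n=1: →0(L), so W
n=2: →0(L), so W
n=3: →2(W), 1(W) — all W, so L
n=4: →3(L), so W
n=5: →3(L), so W
n=6: →0(L), so W
n=7: →6(W), 5(W), 1(W) — all W, so L
n=8: →7(L), so W
n=9: →7(L), so W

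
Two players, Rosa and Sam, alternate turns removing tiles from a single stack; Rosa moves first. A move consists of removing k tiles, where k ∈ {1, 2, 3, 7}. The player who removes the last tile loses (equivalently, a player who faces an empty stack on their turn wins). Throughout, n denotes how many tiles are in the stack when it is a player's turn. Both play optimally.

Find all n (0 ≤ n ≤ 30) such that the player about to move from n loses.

1, 5, 9, 13, 17, 21, 25, 29

Compute win/loss labels from the base case upward. A position with no move is W. Any other position is W if it can reach an L in one move, else L.
n=0: no move; the opponent has just taken the last tile and therefore loses → W
n=1: only reaches 0(W), which is W → L
n=2: reaches L-position 1 → W
n=3: reaches L-position 1 → W
n=4: reaches L-position 1 → W
n=5: only reaches 4(W), 3(W), 2(W), all W → L
n=6: reaches L-position 5 → W
n=7: reaches L-position 5 → W
n=8: reaches L-position 5 → W
n=9: only reaches 8(W), 7(W), 6(W), 2(W), all W → L
n=10: reaches L-position 9 → W
n=11: reaches L-position 9 → W
n=12: reaches L-position 9 → W
n=13: only reaches 12(W), 11(W), 10(W), 6(W), all W → L
n=14: reaches L-position 13 → W
n=15: reaches L-position 13 → W
n=16: reaches L-position 13 → W
n=17: only reaches 16(W), 15(W), 14(W), 10(W), all W → L
n=18: reaches L-position 17 → W
n=19: reaches L-position 17 → W
n=20: reaches L-position 17 → W
n=21: only reaches 20(W), 19(W), 18(W), 14(W), all W → L
n=22: reaches L-position 21 → W
n=23: reaches L-position 21 → W
n=24: reaches L-position 21 → W
n=25: only reaches 24(W), 23(W), 22(W), 18(W), all W → L
n=26: reaches L-position 25 → W
n=27: reaches L-position 25 → W
n=28: reaches L-position 25 → W
n=29: only reaches 28(W), 27(W), 26(W), 22(W), all W → L
n=30: reaches L-position 29 → W
The losing starting values of n are exactly the entries labelled L in this table (8 of them).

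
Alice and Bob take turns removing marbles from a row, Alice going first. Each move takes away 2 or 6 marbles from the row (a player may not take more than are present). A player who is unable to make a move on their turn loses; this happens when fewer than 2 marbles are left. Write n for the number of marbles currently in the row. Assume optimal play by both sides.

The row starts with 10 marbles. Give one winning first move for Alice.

Remove 2, leaving 8.

Work bottom-up. With no move the player to move loses. Otherwise the position is W if at least one move leads to an L position for the opponent, and L if every move leads to a W.
n=0: no move → L
n=1: no move → L
n=2: can move to 0, which is L ⇒ W
n=3: can move to 1, which is L ⇒ W
n=4: the only move is to 2(W), a W ⇒ L
n=5: the only move is to 3(W), a W ⇒ L
n=6: can move to 4, which is L ⇒ W
n=7: can move to 5, which is L ⇒ W
n=8: moves to 6(W), 2(W); every one is W ⇒ L
n=9: moves to 7(W), 3(W); every one is W ⇒ L
n=10: can move to 8, which is L ⇒ W
From 10, the L positions reachable in one move are: 8, 4. Any move reaching one of these is winning.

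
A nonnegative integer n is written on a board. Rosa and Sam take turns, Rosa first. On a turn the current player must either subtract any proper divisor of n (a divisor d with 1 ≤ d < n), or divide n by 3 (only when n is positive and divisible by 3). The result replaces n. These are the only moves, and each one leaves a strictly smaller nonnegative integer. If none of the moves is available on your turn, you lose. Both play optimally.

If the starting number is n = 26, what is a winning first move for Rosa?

Label each position W (a win for the player to move) or L (a loss). A position with no legal move is L; any other position is W exactly when some move reaches an L, and L when every move reaches a W.
n=0: no move → L
n=1: no move → L
n=2: W (go to 1, an L position)
n=3: W (go to 1, an L position)
n=4: L (options 2(W), 3(W) are all W)
n=5: W (go to 4, an L position)
n=6: W (go to 4, an L position)
n=7: L (sole option 6(W) is W)
n=8: W (go to 4, an L position)
n=9: L (options 3(W), 6(W), 8(W) are all W)
n=10: W (go to 9, an L position)
n=11: L (sole option 10(W) is W)
n=12: W (go to 4, an L position)
n=13: L (sole option 12(W) is W)
n=14: W (go to 7, an L position)
n=15: L (options 5(W), 10(W), 12(W), 14(W) are all W)
n=16: W (go to 15, an L position)
n=17: L (sole option 16(W) is W)
n=18: W (go to 9, an L position)
n=19: L (sole option 18(W) is W)
n=20: W (go to 15, an L position)
n=21: W (go to 7, an L position)
n=22: W (go to 11, an L position)
n=23: L (sole option 22(W) is W)
n=24: W (go to 23, an L position)
n=25: L (options 20(W), 24(W) are all W)
n=26: W (go to 13, an L position)
From 26, the L positions reachable in one move are: 13, 25. Any move reaching one of these is winning.

Move to 13.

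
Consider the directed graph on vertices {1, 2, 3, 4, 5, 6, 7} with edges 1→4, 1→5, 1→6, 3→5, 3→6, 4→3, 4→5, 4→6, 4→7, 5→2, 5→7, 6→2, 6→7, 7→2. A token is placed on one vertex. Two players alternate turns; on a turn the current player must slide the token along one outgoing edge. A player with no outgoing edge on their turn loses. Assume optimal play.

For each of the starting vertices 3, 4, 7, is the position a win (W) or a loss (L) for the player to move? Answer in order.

3: L, 4: W, 7: W

Work bottom-up. With no move the player to move loses. Otherwise the position is W if at least one move leads to an L position for the opponent, and L if every move leads to a W.
Every edge goes from a vertex to one that appears earlier in the order 2, 7, 5, 6, 3, 4, 1, so processing vertices in that order labels each vertex after all of its successors.
2: no outgoing edge → L
7: can move to 2, which is L ⇒ W
5: can move to 2, which is L ⇒ W
6: can move to 2, which is L ⇒ W
3: moves to 6(W), 5(W); every one is W ⇒ L
4: can move to 3, which is L ⇒ W
1: moves to 4(W), 6(W), 5(W); every one is W ⇒ L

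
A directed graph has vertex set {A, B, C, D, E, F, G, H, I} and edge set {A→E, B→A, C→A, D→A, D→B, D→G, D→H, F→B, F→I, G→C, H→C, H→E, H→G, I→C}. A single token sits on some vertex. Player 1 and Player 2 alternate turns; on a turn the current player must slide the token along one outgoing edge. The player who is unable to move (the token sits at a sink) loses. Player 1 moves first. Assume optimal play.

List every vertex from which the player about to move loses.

Classify positions by backward induction: terminal positions (no move available) are L. From any other position, the mover wins iff some move reaches an L.
Every edge goes from a vertex to one that appears earlier in the order E, A, C, B, G, H, D, I, F, so processing vertices in that order labels each vertex after all of its successors.
E: no outgoing edge → L
A: W (go to E, an L position)
C: L (sole option A(W) is W)
B: L (sole option A(W) is W)
G: W (go to C, an L position)
H: W (go to C, an L position)
D: W (go to B, an L position)
I: W (go to C, an L position)
F: W (go to B, an L position)
Reading off the rows marked L gives the requested list; there are 3 such vertices.

B, C, E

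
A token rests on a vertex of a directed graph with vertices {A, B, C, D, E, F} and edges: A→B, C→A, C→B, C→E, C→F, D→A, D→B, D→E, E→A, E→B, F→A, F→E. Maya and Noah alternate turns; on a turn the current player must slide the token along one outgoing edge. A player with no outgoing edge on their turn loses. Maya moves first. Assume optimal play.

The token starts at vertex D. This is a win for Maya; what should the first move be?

Move to B.

Positions with no move are L. A position that does have a move is losing for the player to move precisely when every available move leads to a winning position for the opponent. Fill in the labels:
Every edge goes from a vertex to one that appears earlier in the order B, A, E, D, F, C, so processing vertices in that order labels each vertex after all of its successors.
B: no outgoing edge → L
A: reaches L-position B → W
E: reaches L-position B → W
D: reaches L-position B → W
F: only reaches E(W), A(W), all W → L
C: reaches L-position F → W
From D, the L positions reachable in one move are: B.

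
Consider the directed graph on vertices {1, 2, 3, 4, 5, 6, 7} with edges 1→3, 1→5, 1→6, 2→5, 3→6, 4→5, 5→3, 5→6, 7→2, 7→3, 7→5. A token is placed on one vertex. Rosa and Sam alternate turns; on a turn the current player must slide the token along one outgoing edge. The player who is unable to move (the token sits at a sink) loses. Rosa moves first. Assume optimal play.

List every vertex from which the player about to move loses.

Build the W/L table. Terminal = L. A non-terminal position is W if it has a move to some L; otherwise it is L.
Every edge goes from a vertex to one that appears earlier in the order 6, 3, 5, 1, 4, 2, 7, so processing vertices in that order labels each vertex after all of its successors.
6: no outgoing edge → L
3: can move to 6, which is L ⇒ W
5: can move to 6, which is L ⇒ W
1: can move to 6, which is L ⇒ W
4: the only move is to 5(W), a W ⇒ L
2: the only move is to 5(W), a W ⇒ L
7: can move to 2, which is L ⇒ W
Reading off the rows marked L gives the requested list; there are 3 such vertices.

2, 4, 6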